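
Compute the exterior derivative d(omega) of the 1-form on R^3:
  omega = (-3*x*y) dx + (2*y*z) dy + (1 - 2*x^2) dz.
d(omega) = (3*x) dx ∧ dy + (-4*x) dx ∧ dz + (-2*y) dy ∧ dz

For a 1-form omega = sum_i f_i dx_i, the exterior derivative is
  d(omega) = sum_{i < j} (∂f_j/∂x_i - ∂f_i/∂x_j) dx_i ∧ dx_j.
  coefficient of dx ∧ dy: ∂f_2/∂x - ∂f_1/∂y = ∂(2*y*z)/∂x - ∂(-3*x*y)/∂y = 3*x
  coefficient of dx ∧ dz: ∂f_3/∂x - ∂f_1/∂z = ∂(1 - 2*x^2)/∂x - ∂(-3*x*y)/∂z = -4*x
  coefficient of dy ∧ dz: ∂f_3/∂y - ∂f_2/∂z = ∂(1 - 2*x^2)/∂y - ∂(2*y*z)/∂z = -2*y
Assembling: d(omega) = (3*x) dx ∧ dy + (-4*x) dx ∧ dz + (-2*y) dy ∧ dz.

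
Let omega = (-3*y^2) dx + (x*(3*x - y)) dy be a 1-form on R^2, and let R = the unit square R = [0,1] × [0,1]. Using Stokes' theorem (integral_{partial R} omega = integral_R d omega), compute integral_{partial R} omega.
integral_(partial R) omega = 11/2

Stokes: integral_partial_R omega = integral_R d omega with d omega = (∂Q/∂x - ∂P/∂y) dx ∧ dy.
  ∂Q/∂x = 6*x - y
  ∂P/∂y = -6*y
  integrand = ∂Q/∂x - ∂P/∂y = 6*x + 5*y.
Integrating over R: integral_0^1 integral_0^1 (6*x + 5*y) dx dy = 11/2.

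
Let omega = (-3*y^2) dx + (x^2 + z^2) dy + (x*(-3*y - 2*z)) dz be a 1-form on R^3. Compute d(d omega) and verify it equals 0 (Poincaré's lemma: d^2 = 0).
d(d omega) = 0

Step 1: d omega = sum_{i<j} (∂f_j/∂x_i - ∂f_i/∂x_j) dx_i ∧ dx_j:
  coeff of dx ∧ dy: 2*x + 6*y
  coeff of dx ∧ dz: -3*y - 2*z
  coeff of dy ∧ dz: -3*x - 2*z
Step 2: Apply d again to each 2-form coefficient. The only possible 3-form in R^3 is dx ∧ dy ∧ dz, with coefficient
  ∂(coeff of dy∧dz)/∂x - ∂(coeff of dx∧dz)/∂y + ∂(coeff of dx∧dy)/∂z
  = ∂/∂x (-3*x - 2*z) - ∂/∂y (-3*y - 2*z) + ∂/∂z (2*x + 6*y).
Each of these terms simplifies to sums of mixed partials that cancel in pairs. The result is 0 (by equality of mixed partials for smooth functions — Schwarz / Clairaut).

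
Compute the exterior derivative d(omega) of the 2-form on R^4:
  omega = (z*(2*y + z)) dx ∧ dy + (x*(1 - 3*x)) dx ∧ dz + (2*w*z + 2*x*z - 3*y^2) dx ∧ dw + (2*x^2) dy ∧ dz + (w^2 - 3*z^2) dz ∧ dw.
d(omega) = (4*x + 2*y + 2*z) dx ∧ dy ∧ dz + (6*y) dx ∧ dy ∧ dw + (-2*w - 2*x) dx ∧ dz ∧ dw

For a 2-form omega = sum_{i<j} g_{ij} dx_i ∧ dx_j, the exterior derivative is
  d(omega) = sum_{i<j} d(g_{ij}) ∧ dx_i ∧ dx_j = sum_{i<j, k} (∂g_{ij}/∂x_k) dx_k ∧ dx_i ∧ dx_j.
Expand each term, using dx_k ∧ dx_i ∧ dx_j = sgn(permutation) dx_{(a)} ∧ dx_{(b)} ∧ dx_{(c)} with (a < b < c) sorted:
  d(z*(2*y + z)) includes (∂/∂z)(z*(2*y + z)) dz = (2*y + 2*z) dz, which multiplied by dx ∧ dy gives (2*y + 2*z) dx ∧ dy ∧ dz
  d(2*w*z + 2*x*z - 3*y^2) includes (∂/∂y)(2*w*z + 2*x*z - 3*y^2) dy = (-6*y) dy, which multiplied by dx ∧ dw gives (6*y) dx ∧ dy ∧ dw
  d(2*w*z + 2*x*z - 3*y^2) includes (∂/∂z)(2*w*z + 2*x*z - 3*y^2) dz = (2*w + 2*x) dz, which multiplied by dx ∧ dw gives (-2*w - 2*x) dx ∧ dz ∧ dw
  d(2*x^2) includes (∂/∂x)(2*x^2) dx = (4*x) dx, which multiplied by dy ∧ dz gives (4*x) dx ∧ dy ∧ dz
Collecting like 3-forms: d(omega) = (4*x + 2*y + 2*z) dx ∧ dy ∧ dz + (6*y) dx ∧ dy ∧ dw + (-2*w - 2*x) dx ∧ dz ∧ dw.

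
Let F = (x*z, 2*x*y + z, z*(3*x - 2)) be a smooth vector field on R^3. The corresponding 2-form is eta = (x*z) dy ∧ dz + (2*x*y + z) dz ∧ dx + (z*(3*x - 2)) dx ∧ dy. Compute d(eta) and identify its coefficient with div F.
d(eta) = (5*x + z - 2) dx ∧ dy ∧ dz; div F = 5*x + z - 2

For a 2-form in R^3 of the form above, applying d gives a 3-form with coefficient ∂P/∂x + ∂Q/∂y + ∂R/∂z:
  ∂P/∂x = z
  ∂Q/∂y = 2*x
  ∂R/∂z = 3*x - 2
Sum = 5*x + z - 2, which is exactly div F.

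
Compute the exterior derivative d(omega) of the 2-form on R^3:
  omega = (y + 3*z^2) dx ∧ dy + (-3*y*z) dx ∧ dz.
d(omega) = (9*z) dx ∧ dy ∧ dz

For a 2-form omega = sum_{i<j} g_{ij} dx_i ∧ dx_j, the exterior derivative is
  d(omega) = sum_{i<j} d(g_{ij}) ∧ dx_i ∧ dx_j = sum_{i<j, k} (∂g_{ij}/∂x_k) dx_k ∧ dx_i ∧ dx_j.
Expand each term, using dx_k ∧ dx_i ∧ dx_j = sgn(permutation) dx_{(a)} ∧ dx_{(b)} ∧ dx_{(c)} with (a < b < c) sorted:
  d(y + 3*z^2) includes (∂/∂z)(y + 3*z^2) dz = (6*z) dz, which multiplied by dx ∧ dy gives (6*z) dx ∧ dy ∧ dz
  d(-3*y*z) includes (∂/∂y)(-3*y*z) dy = (-3*z) dy, which multiplied by dx ∧ dz gives (3*z) dx ∧ dy ∧ dz
Collecting like 3-forms: d(omega) = (9*z) dx ∧ dy ∧ dz.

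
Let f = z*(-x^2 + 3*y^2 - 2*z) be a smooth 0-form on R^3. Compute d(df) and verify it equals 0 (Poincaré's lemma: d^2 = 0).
d(df) = 0

Step 1: df = sum_i (∂f/∂x_i) dx_i = (-2*x*z) dx + (6*y*z) dy + (-x^2 + 3*y^2 - 4*z) dz.
Step 2: Apply d again. Using the 1-form formula, the coefficient of dx ∧ dy in d(df) is ∂^2 f/∂x ∂y - ∂^2 f/∂y ∂x = (0) - (0) = 0 (equality of mixed partials for smooth f).
Similarly for dx ∧ dz and dy ∧ dz — all coefficients vanish. So d(df) = 0.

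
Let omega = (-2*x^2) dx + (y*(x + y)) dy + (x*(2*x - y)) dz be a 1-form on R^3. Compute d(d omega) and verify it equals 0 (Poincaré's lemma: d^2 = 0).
d(d omega) = 0

Step 1: d omega = sum_{i<j} (∂f_j/∂x_i - ∂f_i/∂x_j) dx_i ∧ dx_j:
  coeff of dx ∧ dy: y
  coeff of dx ∧ dz: 4*x - y
  coeff of dy ∧ dz: -x
Step 2: Apply d again to each 2-form coefficient. The only possible 3-form in R^3 is dx ∧ dy ∧ dz, with coefficient
  ∂(coeff of dy∧dz)/∂x - ∂(coeff of dx∧dz)/∂y + ∂(coeff of dx∧dy)/∂z
  = ∂/∂x (-x) - ∂/∂y (4*x - y) + ∂/∂z (y).
Each of these terms simplifies to sums of mixed partials that cancel in pairs. The result is 0 (by equality of mixed partials for smooth functions — Schwarz / Clairaut).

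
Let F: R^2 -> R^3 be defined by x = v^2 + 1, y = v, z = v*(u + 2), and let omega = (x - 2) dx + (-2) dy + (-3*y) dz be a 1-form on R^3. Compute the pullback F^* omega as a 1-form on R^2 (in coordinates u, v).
F^* omega = (-3*v^2) du + (-3*u*v + 2*v^3 - 8*v - 2) dv

Using F^*(f dg) = (f ∘ F) d(g ∘ F), substitute each coordinate x_i by F_i(u, v) in f_i, and replace dx_i by d F_i = (∂F_i/∂u) du + (∂F_i/∂v) dv.
  For the x component: f_1(F) = v^2 - 1; d F_1 = (0) du + (2*v) dv
  For the y component: f_2(F) = -2; d F_2 = (0) du + (1) dv
  For the z component: f_3(F) = -3*v; d F_3 = (v) du + (u + 2) dv
Combining and collecting du, dv coefficients:
  coeff of du: -3*v^2
  coeff of dv: -3*u*v + 2*v^3 - 8*v - 2
F^* omega = (-3*v^2) du + (-3*u*v + 2*v^3 - 8*v - 2) dv.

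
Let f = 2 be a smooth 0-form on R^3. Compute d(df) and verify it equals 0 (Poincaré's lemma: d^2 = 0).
d(df) = 0

Step 1: df = sum_i (∂f/∂x_i) dx_i = (0) dx + (0) dy + (0) dz.
Step 2: Apply d again. Using the 1-form formula, the coefficient of dx ∧ dy in d(df) is ∂^2 f/∂x ∂y - ∂^2 f/∂y ∂x = (0) - (0) = 0 (equality of mixed partials for smooth f).
Similarly for dx ∧ dz and dy ∧ dz — all coefficients vanish. So d(df) = 0.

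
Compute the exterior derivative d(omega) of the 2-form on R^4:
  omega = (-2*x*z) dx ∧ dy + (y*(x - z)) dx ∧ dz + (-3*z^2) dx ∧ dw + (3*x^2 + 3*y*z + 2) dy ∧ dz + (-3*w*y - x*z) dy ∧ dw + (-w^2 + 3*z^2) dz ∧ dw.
d(omega) = (3*x + z) dx ∧ dy ∧ dz + (6*z) dx ∧ dz ∧ dw + (-z) dx ∧ dy ∧ dw + (x) dy ∧ dz ∧ dw

For a 2-form omega = sum_{i<j} g_{ij} dx_i ∧ dx_j, the exterior derivative is
  d(omega) = sum_{i<j} d(g_{ij}) ∧ dx_i ∧ dx_j = sum_{i<j, k} (∂g_{ij}/∂x_k) dx_k ∧ dx_i ∧ dx_j.
Expand each term, using dx_k ∧ dx_i ∧ dx_j = sgn(permutation) dx_{(a)} ∧ dx_{(b)} ∧ dx_{(c)} with (a < b < c) sorted:
  d(-2*x*z) includes (∂/∂z)(-2*x*z) dz = (-2*x) dz, which multiplied by dx ∧ dy gives (-2*x) dx ∧ dy ∧ dz
  d(y*(x - z)) includes (∂/∂y)(y*(x - z)) dy = (x - z) dy, which multiplied by dx ∧ dz gives (-x + z) dx ∧ dy ∧ dz
  d(-3*z^2) includes (∂/∂z)(-3*z^2) dz = (-6*z) dz, which multiplied by dx ∧ dw gives (6*z) dx ∧ dz ∧ dw
  d(3*x^2 + 3*y*z + 2) includes (∂/∂x)(3*x^2 + 3*y*z + 2) dx = (6*x) dx, which multiplied by dy ∧ dz gives (6*x) dx ∧ dy ∧ dz
  d(-3*w*y - x*z) includes (∂/∂x)(-3*w*y - x*z) dx = (-z) dx, which multiplied by dy ∧ dw gives (-z) dx ∧ dy ∧ dw
  d(-3*w*y - x*z) includes (∂/∂z)(-3*w*y - x*z) dz = (-x) dz, which multiplied by dy ∧ dw gives (x) dy ∧ dz ∧ dw
Collecting like 3-forms: d(omega) = (3*x + z) dx ∧ dy ∧ dz + (6*z) dx ∧ dz ∧ dw + (-z) dx ∧ dy ∧ dw + (x) dy ∧ dz ∧ dw.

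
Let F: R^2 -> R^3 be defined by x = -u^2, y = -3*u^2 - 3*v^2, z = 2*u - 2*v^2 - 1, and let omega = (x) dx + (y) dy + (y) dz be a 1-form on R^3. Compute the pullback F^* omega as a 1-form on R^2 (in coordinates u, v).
F^* omega = (20*u^3 - 6*u^2 + 18*u*v^2 - 6*v^2) du + (30*v*(u^2 + v^2)) dv

Using F^*(f dg) = (f ∘ F) d(g ∘ F), substitute each coordinate x_i by F_i(u, v) in f_i, and replace dx_i by d F_i = (∂F_i/∂u) du + (∂F_i/∂v) dv.
  For the x component: f_1(F) = -u^2; d F_1 = (-2*u) du + (0) dv
  For the y component: f_2(F) = -3*u^2 - 3*v^2; d F_2 = (-6*u) du + (-6*v) dv
  For the z component: f_3(F) = -3*u^2 - 3*v^2; d F_3 = (2) du + (-4*v) dv
Combining and collecting du, dv coefficients:
  coeff of du: 20*u^3 - 6*u^2 + 18*u*v^2 - 6*v^2
  coeff of dv: 30*v*(u^2 + v^2)
F^* omega = (20*u^3 - 6*u^2 + 18*u*v^2 - 6*v^2) du + (30*v*(u^2 + v^2)) dv.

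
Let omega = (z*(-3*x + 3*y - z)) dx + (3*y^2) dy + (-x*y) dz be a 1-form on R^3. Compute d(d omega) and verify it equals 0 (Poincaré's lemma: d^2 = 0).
d(d omega) = 0

Step 1: d omega = sum_{i<j} (∂f_j/∂x_i - ∂f_i/∂x_j) dx_i ∧ dx_j:
  coeff of dx ∧ dy: -3*z
  coeff of dx ∧ dz: 3*x - 4*y + 2*z
  coeff of dy ∧ dz: -x
Step 2: Apply d again to each 2-form coefficient. The only possible 3-form in R^3 is dx ∧ dy ∧ dz, with coefficient
  ∂(coeff of dy∧dz)/∂x - ∂(coeff of dx∧dz)/∂y + ∂(coeff of dx∧dy)/∂z
  = ∂/∂x (-x) - ∂/∂y (3*x - 4*y + 2*z) + ∂/∂z (-3*z).
Each of these terms simplifies to sums of mixed partials that cancel in pairs. The result is 0 (by equality of mixed partials for smooth functions — Schwarz / Clairaut).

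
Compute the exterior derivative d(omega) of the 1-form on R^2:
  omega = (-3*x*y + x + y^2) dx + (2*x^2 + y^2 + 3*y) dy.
d(omega) = (7*x - 2*y) dx ∧ dy

For a 1-form omega = sum_i f_i dx_i, the exterior derivative is
  d(omega) = sum_{i < j} (∂f_j/∂x_i - ∂f_i/∂x_j) dx_i ∧ dx_j.
  coefficient of dx ∧ dy: ∂f_2/∂x - ∂f_1/∂y = ∂(2*x^2 + y^2 + 3*y)/∂x - ∂(-3*x*y + x + y^2)/∂y = 7*x - 2*y
Assembling: d(omega) = (7*x - 2*y) dx ∧ dy.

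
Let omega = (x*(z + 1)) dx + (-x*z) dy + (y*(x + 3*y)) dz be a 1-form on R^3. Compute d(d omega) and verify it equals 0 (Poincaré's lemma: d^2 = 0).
d(d omega) = 0

Step 1: d omega = sum_{i<j} (∂f_j/∂x_i - ∂f_i/∂x_j) dx_i ∧ dx_j:
  coeff of dx ∧ dy: -z
  coeff of dx ∧ dz: -x + y
  coeff of dy ∧ dz: 2*x + 6*y
Step 2: Apply d again to each 2-form coefficient. The only possible 3-form in R^3 is dx ∧ dy ∧ dz, with coefficient
  ∂(coeff of dy∧dz)/∂x - ∂(coeff of dx∧dz)/∂y + ∂(coeff of dx∧dy)/∂z
  = ∂/∂x (2*x + 6*y) - ∂/∂y (-x + y) + ∂/∂z (-z).
Each of these terms simplifies to sums of mixed partials that cancel in pairs. The result is 0 (by equality of mixed partials for smooth functions — Schwarz / Clairaut).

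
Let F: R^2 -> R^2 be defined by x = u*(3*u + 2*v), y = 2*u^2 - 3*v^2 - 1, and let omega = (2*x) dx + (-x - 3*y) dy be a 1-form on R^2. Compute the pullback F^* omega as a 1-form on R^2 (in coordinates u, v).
F^* omega = (4*u*(7*u*v + 11*v^2 + 3)) du + (12*u^3 + 62*u^2*v + 12*u*v^2 - 54*v^3 - 18*v) dv

Using F^*(f dg) = (f ∘ F) d(g ∘ F), substitute each coordinate x_i by F_i(u, v) in f_i, and replace dx_i by d F_i = (∂F_i/∂u) du + (∂F_i/∂v) dv.
  For the x component: f_1(F) = 2*u*(3*u + 2*v); d F_1 = (6*u + 2*v) du + (2*u) dv
  For the y component: f_2(F) = -9*u^2 - 2*u*v + 9*v^2 + 3; d F_2 = (4*u) du + (-6*v) dv
Combining and collecting du, dv coefficients:
  coeff of du: 4*u*(7*u*v + 11*v^2 + 3)
  coeff of dv: 12*u^3 + 62*u^2*v + 12*u*v^2 - 54*v^3 - 18*v
F^* omega = (4*u*(7*u*v + 11*v^2 + 3)) du + (12*u^3 + 62*u^2*v + 12*u*v^2 - 54*v^3 - 18*v) dv.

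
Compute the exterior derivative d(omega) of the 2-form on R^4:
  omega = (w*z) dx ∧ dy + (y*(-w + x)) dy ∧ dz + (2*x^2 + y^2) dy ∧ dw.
d(omega) = (w + y) dx ∧ dy ∧ dz + (4*x + z) dx ∧ dy ∧ dw + (-y) dy ∧ dz ∧ dw

For a 2-form omega = sum_{i<j} g_{ij} dx_i ∧ dx_j, the exterior derivative is
  d(omega) = sum_{i<j} d(g_{ij}) ∧ dx_i ∧ dx_j = sum_{i<j, k} (∂g_{ij}/∂x_k) dx_k ∧ dx_i ∧ dx_j.
Expand each term, using dx_k ∧ dx_i ∧ dx_j = sgn(permutation) dx_{(a)} ∧ dx_{(b)} ∧ dx_{(c)} with (a < b < c) sorted:
  d(w*z) includes (∂/∂z)(w*z) dz = (w) dz, which multiplied by dx ∧ dy gives (w) dx ∧ dy ∧ dz
  d(w*z) includes (∂/∂w)(w*z) dw = (z) dw, which multiplied by dx ∧ dy gives (z) dx ∧ dy ∧ dw
  d(y*(-w + x)) includes (∂/∂x)(y*(-w + x)) dx = (y) dx, which multiplied by dy ∧ dz gives (y) dx ∧ dy ∧ dz
  d(y*(-w + x)) includes (∂/∂w)(y*(-w + x)) dw = (-y) dw, which multiplied by dy ∧ dz gives (-y) dy ∧ dz ∧ dw
  d(2*x^2 + y^2) includes (∂/∂x)(2*x^2 + y^2) dx = (4*x) dx, which multiplied by dy ∧ dw gives (4*x) dx ∧ dy ∧ dw
Collecting like 3-forms: d(omega) = (w + y) dx ∧ dy ∧ dz + (4*x + z) dx ∧ dy ∧ dw + (-y) dy ∧ dz ∧ dw.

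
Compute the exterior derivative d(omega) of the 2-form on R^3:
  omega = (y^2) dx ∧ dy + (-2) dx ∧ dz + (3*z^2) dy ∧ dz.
d(omega) = 0

For a 2-form omega = sum_{i<j} g_{ij} dx_i ∧ dx_j, the exterior derivative is
  d(omega) = sum_{i<j} d(g_{ij}) ∧ dx_i ∧ dx_j = sum_{i<j, k} (∂g_{ij}/∂x_k) dx_k ∧ dx_i ∧ dx_j.
Expand each term, using dx_k ∧ dx_i ∧ dx_j = sgn(permutation) dx_{(a)} ∧ dx_{(b)} ∧ dx_{(c)} with (a < b < c) sorted:

Collecting like 3-forms: d(omega) = 0.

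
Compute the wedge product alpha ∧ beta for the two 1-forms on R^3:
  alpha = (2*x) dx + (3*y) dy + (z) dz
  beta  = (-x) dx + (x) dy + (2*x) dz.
alpha ∧ beta = (x*(2*x + 3*y)) dx ∧ dy + (x*(4*x + z)) dx ∧ dz + (x*(6*y - z)) dy ∧ dz

Distribute the wedge, using dx_i ∧ dx_j = -dx_j ∧ dx_i and dx_i ∧ dx_i = 0. For each pair (i, j) with i < j, the coefficient of dx_i ∧ dx_j in alpha ∧ beta is (alpha_i * beta_j - alpha_j * beta_i). Collecting: alpha ∧ beta = (x*(2*x + 3*y)) dx ∧ dy + (x*(4*x + z)) dx ∧ dz + (x*(6*y - z)) dy ∧ dz.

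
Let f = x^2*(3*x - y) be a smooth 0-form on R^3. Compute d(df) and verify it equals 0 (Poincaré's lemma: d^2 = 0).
d(df) = 0

Step 1: df = sum_i (∂f/∂x_i) dx_i = (x*(9*x - 2*y)) dx + (-x^2) dy + (0) dz.
Step 2: Apply d again. Using the 1-form formula, the coefficient of dx ∧ dy in d(df) is ∂^2 f/∂x ∂y - ∂^2 f/∂y ∂x = (-2*x) - (-2*x) = 0 (equality of mixed partials for smooth f).
Similarly for dx ∧ dz and dy ∧ dz — all coefficients vanish. So d(df) = 0.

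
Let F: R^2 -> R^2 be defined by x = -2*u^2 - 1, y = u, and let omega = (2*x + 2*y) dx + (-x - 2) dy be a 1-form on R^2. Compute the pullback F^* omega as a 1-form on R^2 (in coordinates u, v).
F^* omega = (16*u^3 - 6*u^2 + 8*u - 1) du

Using F^*(f dg) = (f ∘ F) d(g ∘ F), substitute each coordinate x_i by F_i(u, v) in f_i, and replace dx_i by d F_i = (∂F_i/∂u) du + (∂F_i/∂v) dv.
  For the x component: f_1(F) = -4*u^2 + 2*u - 2; d F_1 = (-4*u) du + (0) dv
  For the y component: f_2(F) = 2*u^2 - 1; d F_2 = (1) du + (0) dv
Combining and collecting du, dv coefficients:
  coeff of du: 16*u^3 - 6*u^2 + 8*u - 1
  coeff of dv: 0
F^* omega = (16*u^3 - 6*u^2 + 8*u - 1) du.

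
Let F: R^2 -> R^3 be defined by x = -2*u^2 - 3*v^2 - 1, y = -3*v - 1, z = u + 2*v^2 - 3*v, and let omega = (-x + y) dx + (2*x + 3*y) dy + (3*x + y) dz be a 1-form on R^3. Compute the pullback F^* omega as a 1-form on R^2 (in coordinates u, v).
F^* omega = (-8*u^3 - 6*u^2 - 12*u*v^2 + 12*u*v - 9*v^2 - 3*v - 4) du + (-36*u^2*v + 30*u^2 - 54*v^3 + 51*v^2 + 20*v + 27) dv

Using F^*(f dg) = (f ∘ F) d(g ∘ F), substitute each coordinate x_i by F_i(u, v) in f_i, and replace dx_i by d F_i = (∂F_i/∂u) du + (∂F_i/∂v) dv.
  For the x component: f_1(F) = 2*u^2 + 3*v^2 - 3*v; d F_1 = (-4*u) du + (-6*v) dv
  For the y component: f_2(F) = -4*u^2 - 6*v^2 - 9*v - 5; d F_2 = (0) du + (-3) dv
  For the z component: f_3(F) = -6*u^2 - 9*v^2 - 3*v - 4; d F_3 = (1) du + (4*v - 3) dv
Combining and collecting du, dv coefficients:
  coeff of du: -8*u^3 - 6*u^2 - 12*u*v^2 + 12*u*v - 9*v^2 - 3*v - 4
  coeff of dv: -36*u^2*v + 30*u^2 - 54*v^3 + 51*v^2 + 20*v + 27
F^* omega = (-8*u^3 - 6*u^2 - 12*u*v^2 + 12*u*v - 9*v^2 - 3*v - 4) du + (-36*u^2*v + 30*u^2 - 54*v^3 + 51*v^2 + 20*v + 27) dv.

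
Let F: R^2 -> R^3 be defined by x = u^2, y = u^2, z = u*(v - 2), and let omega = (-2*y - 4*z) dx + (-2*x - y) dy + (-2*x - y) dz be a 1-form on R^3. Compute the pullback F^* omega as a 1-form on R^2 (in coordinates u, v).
F^* omega = (u^2*(-10*u - 11*v + 22)) du + (-3*u^3) dv

Using F^*(f dg) = (f ∘ F) d(g ∘ F), substitute each coordinate x_i by F_i(u, v) in f_i, and replace dx_i by d F_i = (∂F_i/∂u) du + (∂F_i/∂v) dv.
  For the x component: f_1(F) = 2*u*(-u - 2*v + 4); d F_1 = (2*u) du + (0) dv
  For the y component: f_2(F) = -3*u^2; d F_2 = (2*u) du + (0) dv
  For the z component: f_3(F) = -3*u^2; d F_3 = (v - 2) du + (u) dv
Combining and collecting du, dv coefficients:
  coeff of du: u^2*(-10*u - 11*v + 22)
  coeff of dv: -3*u^3
F^* omega = (u^2*(-10*u - 11*v + 22)) du + (-3*u^3) dv.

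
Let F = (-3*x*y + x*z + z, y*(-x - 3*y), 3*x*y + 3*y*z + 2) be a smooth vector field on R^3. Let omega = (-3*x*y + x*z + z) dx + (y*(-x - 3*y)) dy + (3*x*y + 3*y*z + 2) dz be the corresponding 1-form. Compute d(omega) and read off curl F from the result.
d(omega) = (3*x + 3*z) dy ∧ dz + (x - 3*y + 1) dz ∧ dx + (3*x - y) dx ∧ dy; curl F = (3*x + 3*z, x - 3*y + 1, 3*x - y)

d omega = sum_{i<j} (∂f_j/∂x_i - ∂f_i/∂x_j) dx_i ∧ dx_j. Under the identification (dy ∧ dz, dz ∧ dx, dx ∧ dy) ↔ (e_x, e_y, e_z), the coefficients are exactly the components of curl F. Compute:
  ∂R/∂y - ∂Q/∂z = (3*x + 3*z) - (0) = 3*x + 3*z
  ∂P/∂z - ∂R/∂x = (x + 1) - (3*y) = x - 3*y + 1
  ∂Q/∂x - ∂P/∂y = (-y) - (-3*x) = 3*x - y.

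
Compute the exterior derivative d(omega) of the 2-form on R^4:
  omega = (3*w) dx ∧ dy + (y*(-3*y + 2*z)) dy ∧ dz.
d(omega) = (3) dx ∧ dy ∧ dw

For a 2-form omega = sum_{i<j} g_{ij} dx_i ∧ dx_j, the exterior derivative is
  d(omega) = sum_{i<j} d(g_{ij}) ∧ dx_i ∧ dx_j = sum_{i<j, k} (∂g_{ij}/∂x_k) dx_k ∧ dx_i ∧ dx_j.
Expand each term, using dx_k ∧ dx_i ∧ dx_j = sgn(permutation) dx_{(a)} ∧ dx_{(b)} ∧ dx_{(c)} with (a < b < c) sorted:
  d(3*w) includes (∂/∂w)(3*w) dw = (3) dw, which multiplied by dx ∧ dy gives (3) dx ∧ dy ∧ dw
Collecting like 3-forms: d(omega) = (3) dx ∧ dy ∧ dw.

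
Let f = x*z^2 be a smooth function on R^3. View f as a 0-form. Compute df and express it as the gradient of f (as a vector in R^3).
df = (z^2) dx + (0) dy + (2*x*z) dz; grad f = (z^2, 0, 2*x*z)

For a 0-form f, d f = (∂f/∂x) dx + (∂f/∂y) dy + (∂f/∂z) dz. The components of the vector representation are exactly the entries of grad f in Cartesian coordinates:
  ∂f/∂x = z^2
  ∂f/∂y = 0
  ∂f/∂z = 2*x*z.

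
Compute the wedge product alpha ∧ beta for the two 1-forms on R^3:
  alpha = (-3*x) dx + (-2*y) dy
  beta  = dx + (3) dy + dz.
alpha ∧ beta = (-9*x + 2*y) dx ∧ dy + (-3*x) dx ∧ dz + (-2*y) dy ∧ dz

Distribute the wedge, using dx_i ∧ dx_j = -dx_j ∧ dx_i and dx_i ∧ dx_i = 0. For each pair (i, j) with i < j, the coefficient of dx_i ∧ dx_j in alpha ∧ beta is (alpha_i * beta_j - alpha_j * beta_i). Collecting: alpha ∧ beta = (-9*x + 2*y) dx ∧ dy + (-3*x) dx ∧ dz + (-2*y) dy ∧ dz.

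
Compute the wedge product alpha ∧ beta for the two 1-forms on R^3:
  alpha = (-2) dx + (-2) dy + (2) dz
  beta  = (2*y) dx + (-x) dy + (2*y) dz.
alpha ∧ beta = (2*x + 4*y) dx ∧ dy + (-8*y) dx ∧ dz + (2*x - 4*y) dy ∧ dz

Distribute the wedge, using dx_i ∧ dx_j = -dx_j ∧ dx_i and dx_i ∧ dx_i = 0. For each pair (i, j) with i < j, the coefficient of dx_i ∧ dx_j in alpha ∧ beta is (alpha_i * beta_j - alpha_j * beta_i). Collecting: alpha ∧ beta = (2*x + 4*y) dx ∧ dy + (-8*y) dx ∧ dz + (2*x - 4*y) dy ∧ dz.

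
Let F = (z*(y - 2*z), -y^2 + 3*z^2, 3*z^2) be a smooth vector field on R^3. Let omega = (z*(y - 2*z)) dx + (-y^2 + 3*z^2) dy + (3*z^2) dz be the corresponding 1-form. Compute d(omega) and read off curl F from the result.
d(omega) = (-6*z) dy ∧ dz + (y - 4*z) dz ∧ dx + (-z) dx ∧ dy; curl F = (-6*z, y - 4*z, -z)

d omega = sum_{i<j} (∂f_j/∂x_i - ∂f_i/∂x_j) dx_i ∧ dx_j. Under the identification (dy ∧ dz, dz ∧ dx, dx ∧ dy) ↔ (e_x, e_y, e_z), the coefficients are exactly the components of curl F. Compute:
  ∂R/∂y - ∂Q/∂z = (0) - (6*z) = -6*z
  ∂P/∂z - ∂R/∂x = (y - 4*z) - (0) = y - 4*z
  ∂Q/∂x - ∂P/∂y = (0) - (z) = -z.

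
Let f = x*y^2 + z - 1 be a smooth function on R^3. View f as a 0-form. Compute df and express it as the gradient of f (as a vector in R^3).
df = (y^2) dx + (2*x*y) dy + (1) dz; grad f = (y^2, 2*x*y, 1)

For a 0-form f, d f = (∂f/∂x) dx + (∂f/∂y) dy + (∂f/∂z) dz. The components of the vector representation are exactly the entries of grad f in Cartesian coordinates:
  ∂f/∂x = y^2
  ∂f/∂y = 2*x*y
  ∂f/∂z = 1.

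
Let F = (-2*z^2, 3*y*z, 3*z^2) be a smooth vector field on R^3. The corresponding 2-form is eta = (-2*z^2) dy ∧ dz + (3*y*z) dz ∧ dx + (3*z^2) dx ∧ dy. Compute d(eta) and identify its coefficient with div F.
d(eta) = (9*z) dx ∧ dy ∧ dz; div F = 9*z

For a 2-form in R^3 of the form above, applying d gives a 3-form with coefficient ∂P/∂x + ∂Q/∂y + ∂R/∂z:
  ∂P/∂x = 0
  ∂Q/∂y = 3*z
  ∂R/∂z = 6*z
Sum = 9*z, which is exactly div F.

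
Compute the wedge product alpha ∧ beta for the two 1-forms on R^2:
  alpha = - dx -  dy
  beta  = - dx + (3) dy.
alpha ∧ beta = (-4) dx ∧ dy

Distribute the wedge, using dx_i ∧ dx_j = -dx_j ∧ dx_i and dx_i ∧ dx_i = 0. For each pair (i, j) with i < j, the coefficient of dx_i ∧ dx_j in alpha ∧ beta is (alpha_i * beta_j - alpha_j * beta_i). Collecting: alpha ∧ beta = (-4) dx ∧ dy.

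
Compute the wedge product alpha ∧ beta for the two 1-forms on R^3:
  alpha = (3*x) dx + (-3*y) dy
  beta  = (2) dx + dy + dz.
alpha ∧ beta = (3*x + 6*y) dx ∧ dy + (3*x) dx ∧ dz + (-3*y) dy ∧ dz

Distribute the wedge, using dx_i ∧ dx_j = -dx_j ∧ dx_i and dx_i ∧ dx_i = 0. For each pair (i, j) with i < j, the coefficient of dx_i ∧ dx_j in alpha ∧ beta is (alpha_i * beta_j - alpha_j * beta_i). Collecting: alpha ∧ beta = (3*x + 6*y) dx ∧ dy + (3*x) dx ∧ dz + (-3*y) dy ∧ dz.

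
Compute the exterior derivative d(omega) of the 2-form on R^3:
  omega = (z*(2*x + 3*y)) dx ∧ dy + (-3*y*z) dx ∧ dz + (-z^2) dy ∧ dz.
d(omega) = (2*x + 3*y + 3*z) dx ∧ dy ∧ dz

For a 2-form omega = sum_{i<j} g_{ij} dx_i ∧ dx_j, the exterior derivative is
  d(omega) = sum_{i<j} d(g_{ij}) ∧ dx_i ∧ dx_j = sum_{i<j, k} (∂g_{ij}/∂x_k) dx_k ∧ dx_i ∧ dx_j.
Expand each term, using dx_k ∧ dx_i ∧ dx_j = sgn(permutation) dx_{(a)} ∧ dx_{(b)} ∧ dx_{(c)} with (a < b < c) sorted:
  d(z*(2*x + 3*y)) includes (∂/∂z)(z*(2*x + 3*y)) dz = (2*x + 3*y) dz, which multiplied by dx ∧ dy gives (2*x + 3*y) dx ∧ dy ∧ dz
  d(-3*y*z) includes (∂/∂y)(-3*y*z) dy = (-3*z) dy, which multiplied by dx ∧ dz gives (3*z) dx ∧ dy ∧ dz
Collecting like 3-forms: d(omega) = (2*x + 3*y + 3*z) dx ∧ dy ∧ dz.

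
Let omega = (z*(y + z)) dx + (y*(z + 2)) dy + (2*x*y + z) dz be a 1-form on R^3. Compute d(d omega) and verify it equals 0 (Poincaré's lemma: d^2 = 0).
d(d omega) = 0

Step 1: d omega = sum_{i<j} (∂f_j/∂x_i - ∂f_i/∂x_j) dx_i ∧ dx_j:
  coeff of dx ∧ dy: -z
  coeff of dx ∧ dz: y - 2*z
  coeff of dy ∧ dz: 2*x - y
Step 2: Apply d again to each 2-form coefficient. The only possible 3-form in R^3 is dx ∧ dy ∧ dz, with coefficient
  ∂(coeff of dy∧dz)/∂x - ∂(coeff of dx∧dz)/∂y + ∂(coeff of dx∧dy)/∂z
  = ∂/∂x (2*x - y) - ∂/∂y (y - 2*z) + ∂/∂z (-z).
Each of these terms simplifies to sums of mixed partials that cancel in pairs. The result is 0 (by equality of mixed partials for smooth functions — Schwarz / Clairaut).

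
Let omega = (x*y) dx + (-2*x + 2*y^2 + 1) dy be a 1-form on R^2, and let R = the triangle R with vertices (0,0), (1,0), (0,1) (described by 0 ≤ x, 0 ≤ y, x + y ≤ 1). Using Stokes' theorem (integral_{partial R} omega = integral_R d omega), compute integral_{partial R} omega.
integral_(partial R) omega = -7/6

Stokes: integral_partial_R omega = integral_R d omega with d omega = (∂Q/∂x - ∂P/∂y) dx ∧ dy.
  ∂Q/∂x = -2
  ∂P/∂y = x
  integrand = ∂Q/∂x - ∂P/∂y = -x - 2.
Integrating over R: integral_0^1 integral_0^{1-x} (-x - 2) dy dx = -7/6.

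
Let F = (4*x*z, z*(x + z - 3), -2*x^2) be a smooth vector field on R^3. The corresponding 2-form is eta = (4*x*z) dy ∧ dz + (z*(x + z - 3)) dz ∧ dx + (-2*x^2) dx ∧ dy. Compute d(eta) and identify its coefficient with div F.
d(eta) = (4*z) dx ∧ dy ∧ dz; div F = 4*z

For a 2-form in R^3 of the form above, applying d gives a 3-form with coefficient ∂P/∂x + ∂Q/∂y + ∂R/∂z:
  ∂P/∂x = 4*z
  ∂Q/∂y = 0
  ∂R/∂z = 0
Sum = 4*z, which is exactly div F.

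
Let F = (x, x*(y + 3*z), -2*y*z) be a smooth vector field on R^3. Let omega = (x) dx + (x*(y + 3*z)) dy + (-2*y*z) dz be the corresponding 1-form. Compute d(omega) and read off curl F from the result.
d(omega) = (-3*x - 2*z) dy ∧ dz + (0) dz ∧ dx + (y + 3*z) dx ∧ dy; curl F = (-3*x - 2*z, 0, y + 3*z)

d omega = sum_{i<j} (∂f_j/∂x_i - ∂f_i/∂x_j) dx_i ∧ dx_j. Under the identification (dy ∧ dz, dz ∧ dx, dx ∧ dy) ↔ (e_x, e_y, e_z), the coefficients are exactly the components of curl F. Compute:
  ∂R/∂y - ∂Q/∂z = (-2*z) - (3*x) = -3*x - 2*z
  ∂P/∂z - ∂R/∂x = (0) - (0) = 0
  ∂Q/∂x - ∂P/∂y = (y + 3*z) - (0) = y + 3*z.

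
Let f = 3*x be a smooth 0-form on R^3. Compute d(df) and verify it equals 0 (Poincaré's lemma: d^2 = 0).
d(df) = 0

Step 1: df = sum_i (∂f/∂x_i) dx_i = (3) dx + (0) dy + (0) dz.
Step 2: Apply d again. Using the 1-form formula, the coefficient of dx ∧ dy in d(df) is ∂^2 f/∂x ∂y - ∂^2 f/∂y ∂x = (0) - (0) = 0 (equality of mixed partials for smooth f).
Similarly for dx ∧ dz and dy ∧ dz — all coefficients vanish. So d(df) = 0.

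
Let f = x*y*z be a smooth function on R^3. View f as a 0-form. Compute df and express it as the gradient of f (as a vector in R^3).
df = (y*z) dx + (x*z) dy + (x*y) dz; grad f = (y*z, x*z, x*y)

For a 0-form f, d f = (∂f/∂x) dx + (∂f/∂y) dy + (∂f/∂z) dz. The components of the vector representation are exactly the entries of grad f in Cartesian coordinates:
  ∂f/∂x = y*z
  ∂f/∂y = x*z
  ∂f/∂z = x*y.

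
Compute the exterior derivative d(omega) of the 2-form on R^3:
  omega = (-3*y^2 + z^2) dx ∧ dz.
d(omega) = (6*y) dx ∧ dy ∧ dz

For a 2-form omega = sum_{i<j} g_{ij} dx_i ∧ dx_j, the exterior derivative is
  d(omega) = sum_{i<j} d(g_{ij}) ∧ dx_i ∧ dx_j = sum_{i<j, k} (∂g_{ij}/∂x_k) dx_k ∧ dx_i ∧ dx_j.
Expand each term, using dx_k ∧ dx_i ∧ dx_j = sgn(permutation) dx_{(a)} ∧ dx_{(b)} ∧ dx_{(c)} with (a < b < c) sorted:
  d(-3*y^2 + z^2) includes (∂/∂y)(-3*y^2 + z^2) dy = (-6*y) dy, which multiplied by dx ∧ dz gives (6*y) dx ∧ dy ∧ dz
Collecting like 3-forms: d(omega) = (6*y) dx ∧ dy ∧ dz.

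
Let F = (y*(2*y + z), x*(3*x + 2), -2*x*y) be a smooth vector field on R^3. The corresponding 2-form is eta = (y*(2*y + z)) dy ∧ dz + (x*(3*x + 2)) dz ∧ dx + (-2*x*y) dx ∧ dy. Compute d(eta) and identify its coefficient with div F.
d(eta) = (0) dx ∧ dy ∧ dz; div F = 0

For a 2-form in R^3 of the form above, applying d gives a 3-form with coefficient ∂P/∂x + ∂Q/∂y + ∂R/∂z:
  ∂P/∂x = 0
  ∂Q/∂y = 0
  ∂R/∂z = 0
Sum = 0, which is exactly div F.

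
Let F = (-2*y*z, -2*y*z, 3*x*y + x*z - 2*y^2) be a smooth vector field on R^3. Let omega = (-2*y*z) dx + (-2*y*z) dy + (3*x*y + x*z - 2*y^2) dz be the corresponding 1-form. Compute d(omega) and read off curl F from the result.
d(omega) = (3*x - 2*y) dy ∧ dz + (-5*y - z) dz ∧ dx + (2*z) dx ∧ dy; curl F = (3*x - 2*y, -5*y - z, 2*z)

d omega = sum_{i<j} (∂f_j/∂x_i - ∂f_i/∂x_j) dx_i ∧ dx_j. Under the identification (dy ∧ dz, dz ∧ dx, dx ∧ dy) ↔ (e_x, e_y, e_z), the coefficients are exactly the components of curl F. Compute:
  ∂R/∂y - ∂Q/∂z = (3*x - 4*y) - (-2*y) = 3*x - 2*y
  ∂P/∂z - ∂R/∂x = (-2*y) - (3*y + z) = -5*y - z
  ∂Q/∂x - ∂P/∂y = (0) - (-2*z) = 2*z.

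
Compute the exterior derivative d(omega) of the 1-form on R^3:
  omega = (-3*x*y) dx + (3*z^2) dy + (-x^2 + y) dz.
d(omega) = (3*x) dx ∧ dy + (-2*x) dx ∧ dz + (1 - 6*z) dy ∧ dz

For a 1-form omega = sum_i f_i dx_i, the exterior derivative is
  d(omega) = sum_{i < j} (∂f_j/∂x_i - ∂f_i/∂x_j) dx_i ∧ dx_j.
  coefficient of dx ∧ dy: ∂f_2/∂x - ∂f_1/∂y = ∂(3*z^2)/∂x - ∂(-3*x*y)/∂y = 3*x
  coefficient of dx ∧ dz: ∂f_3/∂x - ∂f_1/∂z = ∂(-x^2 + y)/∂x - ∂(-3*x*y)/∂z = -2*x
  coefficient of dy ∧ dz: ∂f_3/∂y - ∂f_2/∂z = ∂(-x^2 + y)/∂y - ∂(3*z^2)/∂z = 1 - 6*z
Assembling: d(omega) = (3*x) dx ∧ dy + (-2*x) dx ∧ dz + (1 - 6*z) dy ∧ dz.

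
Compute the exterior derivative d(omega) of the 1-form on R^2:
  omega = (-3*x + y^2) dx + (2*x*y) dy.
d(omega) = 0

For a 1-form omega = sum_i f_i dx_i, the exterior derivative is
  d(omega) = sum_{i < j} (∂f_j/∂x_i - ∂f_i/∂x_j) dx_i ∧ dx_j.

Assembling: d(omega) = 0.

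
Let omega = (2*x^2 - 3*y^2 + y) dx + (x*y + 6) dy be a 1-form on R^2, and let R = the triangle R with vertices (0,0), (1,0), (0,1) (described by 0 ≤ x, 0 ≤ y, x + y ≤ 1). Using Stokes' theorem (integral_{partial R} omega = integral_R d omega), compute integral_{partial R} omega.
integral_(partial R) omega = 2/3

Stokes: integral_partial_R omega = integral_R d omega with d omega = (∂Q/∂x - ∂P/∂y) dx ∧ dy.
  ∂Q/∂x = y
  ∂P/∂y = 1 - 6*y
  integrand = ∂Q/∂x - ∂P/∂y = 7*y - 1.
Integrating over R: integral_0^1 integral_0^{1-x} (7*y - 1) dy dx = 2/3.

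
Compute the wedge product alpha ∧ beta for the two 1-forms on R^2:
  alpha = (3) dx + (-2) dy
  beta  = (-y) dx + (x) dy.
alpha ∧ beta = (3*x - 2*y) dx ∧ dy

Distribute the wedge, using dx_i ∧ dx_j = -dx_j ∧ dx_i and dx_i ∧ dx_i = 0. For each pair (i, j) with i < j, the coefficient of dx_i ∧ dx_j in alpha ∧ beta is (alpha_i * beta_j - alpha_j * beta_i). Collecting: alpha ∧ beta = (3*x - 2*y) dx ∧ dy.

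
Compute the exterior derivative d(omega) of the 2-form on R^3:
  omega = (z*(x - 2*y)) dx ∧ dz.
d(omega) = (2*z) dx ∧ dy ∧ dz

For a 2-form omega = sum_{i<j} g_{ij} dx_i ∧ dx_j, the exterior derivative is
  d(omega) = sum_{i<j} d(g_{ij}) ∧ dx_i ∧ dx_j = sum_{i<j, k} (∂g_{ij}/∂x_k) dx_k ∧ dx_i ∧ dx_j.
Expand each term, using dx_k ∧ dx_i ∧ dx_j = sgn(permutation) dx_{(a)} ∧ dx_{(b)} ∧ dx_{(c)} with (a < b < c) sorted:
  d(z*(x - 2*y)) includes (∂/∂y)(z*(x - 2*y)) dy = (-2*z) dy, which multiplied by dx ∧ dz gives (2*z) dx ∧ dy ∧ dz
Collecting like 3-forms: d(omega) = (2*z) dx ∧ dy ∧ dz.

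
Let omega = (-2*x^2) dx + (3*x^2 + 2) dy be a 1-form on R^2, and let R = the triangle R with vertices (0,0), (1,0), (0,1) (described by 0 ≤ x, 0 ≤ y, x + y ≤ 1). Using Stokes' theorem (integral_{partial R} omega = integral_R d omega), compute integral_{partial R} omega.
integral_(partial R) omega = 1

Stokes: integral_partial_R omega = integral_R d omega with d omega = (∂Q/∂x - ∂P/∂y) dx ∧ dy.
  ∂Q/∂x = 6*x
  ∂P/∂y = 0
  integrand = ∂Q/∂x - ∂P/∂y = 6*x.
Integrating over R: integral_0^1 integral_0^{1-x} (6*x) dy dx = 1.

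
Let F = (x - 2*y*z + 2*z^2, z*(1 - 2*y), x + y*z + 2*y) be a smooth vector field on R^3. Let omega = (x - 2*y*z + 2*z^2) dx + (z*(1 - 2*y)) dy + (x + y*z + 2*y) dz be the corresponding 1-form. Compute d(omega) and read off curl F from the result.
d(omega) = (2*y + z + 1) dy ∧ dz + (-2*y + 4*z - 1) dz ∧ dx + (2*z) dx ∧ dy; curl F = (2*y + z + 1, -2*y + 4*z - 1, 2*z)

d omega = sum_{i<j} (∂f_j/∂x_i - ∂f_i/∂x_j) dx_i ∧ dx_j. Under the identification (dy ∧ dz, dz ∧ dx, dx ∧ dy) ↔ (e_x, e_y, e_z), the coefficients are exactly the components of curl F. Compute:
  ∂R/∂y - ∂Q/∂z = (z + 2) - (1 - 2*y) = 2*y + z + 1
  ∂P/∂z - ∂R/∂x = (-2*y + 4*z) - (1) = -2*y + 4*z - 1
  ∂Q/∂x - ∂P/∂y = (0) - (-2*z) = 2*z.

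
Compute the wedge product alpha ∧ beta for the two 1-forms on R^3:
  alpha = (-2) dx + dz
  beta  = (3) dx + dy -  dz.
alpha ∧ beta = (-2) dx ∧ dy + (-1) dx ∧ dz + (-1) dy ∧ dz

Distribute the wedge, using dx_i ∧ dx_j = -dx_j ∧ dx_i and dx_i ∧ dx_i = 0. For each pair (i, j) with i < j, the coefficient of dx_i ∧ dx_j in alpha ∧ beta is (alpha_i * beta_j - alpha_j * beta_i). Collecting: alpha ∧ beta = (-2) dx ∧ dy + (-1) dx ∧ dz + (-1) dy ∧ dz.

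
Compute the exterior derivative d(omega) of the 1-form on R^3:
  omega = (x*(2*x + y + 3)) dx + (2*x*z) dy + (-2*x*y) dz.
d(omega) = (-x + 2*z) dx ∧ dy + (-2*y) dx ∧ dz + (-4*x) dy ∧ dz

For a 1-form omega = sum_i f_i dx_i, the exterior derivative is
  d(omega) = sum_{i < j} (∂f_j/∂x_i - ∂f_i/∂x_j) dx_i ∧ dx_j.
  coefficient of dx ∧ dy: ∂f_2/∂x - ∂f_1/∂y = ∂(2*x*z)/∂x - ∂(x*(2*x + y + 3))/∂y = -x + 2*z
  coefficient of dx ∧ dz: ∂f_3/∂x - ∂f_1/∂z = ∂(-2*x*y)/∂x - ∂(x*(2*x + y + 3))/∂z = -2*y
  coefficient of dy ∧ dz: ∂f_3/∂y - ∂f_2/∂z = ∂(-2*x*y)/∂y - ∂(2*x*z)/∂z = -4*x
Assembling: d(omega) = (-x + 2*z) dx ∧ dy + (-2*y) dx ∧ dz + (-4*x) dy ∧ dz.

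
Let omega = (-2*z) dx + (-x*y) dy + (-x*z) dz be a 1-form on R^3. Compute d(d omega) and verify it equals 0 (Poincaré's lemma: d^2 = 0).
d(d omega) = 0

Step 1: d omega = sum_{i<j} (∂f_j/∂x_i - ∂f_i/∂x_j) dx_i ∧ dx_j:
  coeff of dx ∧ dy: -y
  coeff of dx ∧ dz: 2 - z
  coeff of dy ∧ dz: 0
Step 2: Apply d again to each 2-form coefficient. The only possible 3-form in R^3 is dx ∧ dy ∧ dz, with coefficient
  ∂(coeff of dy∧dz)/∂x - ∂(coeff of dx∧dz)/∂y + ∂(coeff of dx∧dy)/∂z
  = ∂/∂x (0) - ∂/∂y (2 - z) + ∂/∂z (-y).
Each of these terms simplifies to sums of mixed partials that cancel in pairs. The result is 0 (by equality of mixed partials for smooth functions — Schwarz / Clairaut).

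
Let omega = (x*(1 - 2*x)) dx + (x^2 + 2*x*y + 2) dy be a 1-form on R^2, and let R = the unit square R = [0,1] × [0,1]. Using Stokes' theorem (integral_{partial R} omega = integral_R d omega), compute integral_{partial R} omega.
integral_(partial R) omega = 2

Stokes: integral_partial_R omega = integral_R d omega with d omega = (∂Q/∂x - ∂P/∂y) dx ∧ dy.
  ∂Q/∂x = 2*x + 2*y
  ∂P/∂y = 0
  integrand = ∂Q/∂x - ∂P/∂y = 2*x + 2*y.
Integrating over R: integral_0^1 integral_0^1 (2*x + 2*y) dx dy = 2.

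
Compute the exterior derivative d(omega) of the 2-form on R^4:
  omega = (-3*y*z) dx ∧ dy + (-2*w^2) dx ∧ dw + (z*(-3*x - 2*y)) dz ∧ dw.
d(omega) = (-3*y) dx ∧ dy ∧ dz + (-3*z) dx ∧ dz ∧ dw + (-2*z) dy ∧ dz ∧ dw

For a 2-form omega = sum_{i<j} g_{ij} dx_i ∧ dx_j, the exterior derivative is
  d(omega) = sum_{i<j} d(g_{ij}) ∧ dx_i ∧ dx_j = sum_{i<j, k} (∂g_{ij}/∂x_k) dx_k ∧ dx_i ∧ dx_j.
Expand each term, using dx_k ∧ dx_i ∧ dx_j = sgn(permutation) dx_{(a)} ∧ dx_{(b)} ∧ dx_{(c)} with (a < b < c) sorted:
  d(-3*y*z) includes (∂/∂z)(-3*y*z) dz = (-3*y) dz, which multiplied by dx ∧ dy gives (-3*y) dx ∧ dy ∧ dz
  d(z*(-3*x - 2*y)) includes (∂/∂x)(z*(-3*x - 2*y)) dx = (-3*z) dx, which multiplied by dz ∧ dw gives (-3*z) dx ∧ dz ∧ dw
  d(z*(-3*x - 2*y)) includes (∂/∂y)(z*(-3*x - 2*y)) dy = (-2*z) dy, which multiplied by dz ∧ dw gives (-2*z) dy ∧ dz ∧ dw
Collecting like 3-forms: d(omega) = (-3*y) dx ∧ dy ∧ dz + (-3*z) dx ∧ dz ∧ dw + (-2*z) dy ∧ dz ∧ dw.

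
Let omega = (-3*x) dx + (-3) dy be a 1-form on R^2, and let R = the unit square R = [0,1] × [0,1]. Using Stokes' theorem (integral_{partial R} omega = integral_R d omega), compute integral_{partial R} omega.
integral_(partial R) omega = 0

Stokes: integral_partial_R omega = integral_R d omega with d omega = (∂Q/∂x - ∂P/∂y) dx ∧ dy.
  ∂Q/∂x = 0
  ∂P/∂y = 0
  integrand = ∂Q/∂x - ∂P/∂y = 0.
Integrating over R: integral_0^1 integral_0^1 (0) dx dy = 0.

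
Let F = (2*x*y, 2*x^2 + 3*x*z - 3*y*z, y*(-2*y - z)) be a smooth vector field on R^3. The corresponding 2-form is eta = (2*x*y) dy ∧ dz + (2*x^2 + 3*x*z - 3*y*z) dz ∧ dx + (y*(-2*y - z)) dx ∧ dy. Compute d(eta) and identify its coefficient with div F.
d(eta) = (y - 3*z) dx ∧ dy ∧ dz; div F = y - 3*z

For a 2-form in R^3 of the form above, applying d gives a 3-form with coefficient ∂P/∂x + ∂Q/∂y + ∂R/∂z:
  ∂P/∂x = 2*y
  ∂Q/∂y = -3*z
  ∂R/∂z = -y
Sum = y - 3*z, which is exactly div F.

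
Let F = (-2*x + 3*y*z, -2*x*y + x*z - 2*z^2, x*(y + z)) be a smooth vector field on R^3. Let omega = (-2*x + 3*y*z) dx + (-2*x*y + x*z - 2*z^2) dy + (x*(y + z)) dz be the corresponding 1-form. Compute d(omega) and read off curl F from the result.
d(omega) = (4*z) dy ∧ dz + (2*y - z) dz ∧ dx + (-2*y - 2*z) dx ∧ dy; curl F = (4*z, 2*y - z, -2*y - 2*z)

d omega = sum_{i<j} (∂f_j/∂x_i - ∂f_i/∂x_j) dx_i ∧ dx_j. Under the identification (dy ∧ dz, dz ∧ dx, dx ∧ dy) ↔ (e_x, e_y, e_z), the coefficients are exactly the components of curl F. Compute:
  ∂R/∂y - ∂Q/∂z = (x) - (x - 4*z) = 4*z
  ∂P/∂z - ∂R/∂x = (3*y) - (y + z) = 2*y - z
  ∂Q/∂x - ∂P/∂y = (-2*y + z) - (3*z) = -2*y - 2*z.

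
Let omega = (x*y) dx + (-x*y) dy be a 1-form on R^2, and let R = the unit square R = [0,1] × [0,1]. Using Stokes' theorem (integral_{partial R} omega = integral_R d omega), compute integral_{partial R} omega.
integral_(partial R) omega = -1

Stokes: integral_partial_R omega = integral_R d omega with d omega = (∂Q/∂x - ∂P/∂y) dx ∧ dy.
  ∂Q/∂x = -y
  ∂P/∂y = x
  integrand = ∂Q/∂x - ∂P/∂y = -x - y.
Integrating over R: integral_0^1 integral_0^1 (-x - y) dx dy = -1.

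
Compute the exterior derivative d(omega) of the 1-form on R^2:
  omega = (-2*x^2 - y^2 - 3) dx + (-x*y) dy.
d(omega) = (y) dx ∧ dy

For a 1-form omega = sum_i f_i dx_i, the exterior derivative is
  d(omega) = sum_{i < j} (∂f_j/∂x_i - ∂f_i/∂x_j) dx_i ∧ dx_j.
  coefficient of dx ∧ dy: ∂f_2/∂x - ∂f_1/∂y = ∂(-x*y)/∂x - ∂(-2*x^2 - y^2 - 3)/∂y = y
Assembling: d(omega) = (y) dx ∧ dy.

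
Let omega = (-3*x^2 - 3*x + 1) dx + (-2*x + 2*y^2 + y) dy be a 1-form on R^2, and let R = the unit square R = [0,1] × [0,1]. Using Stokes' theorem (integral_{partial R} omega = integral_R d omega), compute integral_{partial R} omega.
integral_(partial R) omega = -2

Stokes: integral_partial_R omega = integral_R d omega with d omega = (∂Q/∂x - ∂P/∂y) dx ∧ dy.
  ∂Q/∂x = -2
  ∂P/∂y = 0
  integrand = ∂Q/∂x - ∂P/∂y = -2.
Integrating over R: integral_0^1 integral_0^1 (-2) dx dy = -2.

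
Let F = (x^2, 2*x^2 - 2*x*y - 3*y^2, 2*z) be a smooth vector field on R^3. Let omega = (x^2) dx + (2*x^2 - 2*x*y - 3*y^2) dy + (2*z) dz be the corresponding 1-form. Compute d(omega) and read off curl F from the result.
d(omega) = (0) dy ∧ dz + (0) dz ∧ dx + (4*x - 2*y) dx ∧ dy; curl F = (0, 0, 4*x - 2*y)

d omega = sum_{i<j} (∂f_j/∂x_i - ∂f_i/∂x_j) dx_i ∧ dx_j. Under the identification (dy ∧ dz, dz ∧ dx, dx ∧ dy) ↔ (e_x, e_y, e_z), the coefficients are exactly the components of curl F. Compute:
  ∂R/∂y - ∂Q/∂z = (0) - (0) = 0
  ∂P/∂z - ∂R/∂x = (0) - (0) = 0
  ∂Q/∂x - ∂P/∂y = (4*x - 2*y) - (0) = 4*x - 2*y.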